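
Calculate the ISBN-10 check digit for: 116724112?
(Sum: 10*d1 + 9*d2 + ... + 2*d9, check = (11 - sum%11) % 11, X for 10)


Weighted sum: 159
159 mod 11 = 5

Check digit: 6


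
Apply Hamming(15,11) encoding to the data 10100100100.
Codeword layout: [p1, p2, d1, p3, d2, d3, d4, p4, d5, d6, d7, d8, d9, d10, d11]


Parity bits: p1=0, p2=1, p3=0, p4=0

011001000100100


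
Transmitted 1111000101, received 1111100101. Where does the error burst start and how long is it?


XOR: 0000100000

Burst at position 4, length 1


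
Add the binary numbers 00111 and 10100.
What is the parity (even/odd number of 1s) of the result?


00111 = 7
10100 = 20
Sum = 27 = 11011
1s count = 4

even parity (4 ones in 11011)


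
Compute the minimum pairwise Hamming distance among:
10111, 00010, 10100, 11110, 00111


Comparing all pairs, minimum distance: 1
Can detect 0 errors, correct 0 errors

1


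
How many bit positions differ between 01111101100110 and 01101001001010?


XOR: 00010100101100
Count of 1s: 5

5


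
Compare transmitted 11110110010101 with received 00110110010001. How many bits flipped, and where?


XOR: 11000000000100

3 error(s) at position(s): 0, 1, 11


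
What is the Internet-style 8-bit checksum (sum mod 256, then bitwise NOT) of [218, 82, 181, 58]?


Sum = 539 mod 256 = 27
Complement = 228

228


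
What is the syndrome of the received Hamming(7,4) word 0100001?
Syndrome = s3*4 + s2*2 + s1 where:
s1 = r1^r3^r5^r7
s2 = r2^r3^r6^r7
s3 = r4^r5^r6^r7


s1=1, s2=0, s3=1

Syndrome = 5 (error at position 5)


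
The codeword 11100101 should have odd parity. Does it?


Number of 1s: 5

Yes, parity is correct (5 ones)


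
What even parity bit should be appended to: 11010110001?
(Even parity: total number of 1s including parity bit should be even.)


Number of 1s in data: 6
Parity bit: 0

0


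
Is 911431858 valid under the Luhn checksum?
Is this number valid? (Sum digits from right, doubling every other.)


Luhn sum = 42
42 mod 10 = 2

Invalid (Luhn sum mod 10 = 2)


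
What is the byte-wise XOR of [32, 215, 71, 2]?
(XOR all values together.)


XOR chain: 32 ^ 215 ^ 71 ^ 2 = 178

178


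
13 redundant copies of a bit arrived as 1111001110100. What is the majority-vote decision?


Ones: 8 out of 13
Threshold: 7

1 (8/13 voted 1)


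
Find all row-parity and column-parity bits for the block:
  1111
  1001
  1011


Row parities: 001
Column parities: 1101

Row P: 001, Col P: 1101, Corner: 1


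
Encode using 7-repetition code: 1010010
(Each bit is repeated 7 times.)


Each bit -> 7 copies

1111111000000011111110000000000000011111110000000


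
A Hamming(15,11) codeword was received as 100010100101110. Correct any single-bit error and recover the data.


Syndrome = 6: error at position 6

Data: 01110101110 (corrected bit 6)


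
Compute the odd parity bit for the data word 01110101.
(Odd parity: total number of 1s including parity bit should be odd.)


Number of 1s in data: 5
Parity bit: 0

0


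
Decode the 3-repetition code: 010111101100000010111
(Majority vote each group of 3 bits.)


Groups: 010, 111, 101, 100, 000, 010, 111
Majority votes: 0110001

0110001


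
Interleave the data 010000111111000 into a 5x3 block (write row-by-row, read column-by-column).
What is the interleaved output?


Matrix:
  010
  000
  111
  111
  000
Read columns: 001101011000110

001101011000110


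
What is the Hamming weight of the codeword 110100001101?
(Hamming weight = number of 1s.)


Counting 1s in 110100001101

6


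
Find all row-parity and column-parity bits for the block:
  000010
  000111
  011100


Row parities: 111
Column parities: 011001

Row P: 111, Col P: 011001, Corner: 1


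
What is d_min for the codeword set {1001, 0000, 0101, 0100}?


Comparing all pairs, minimum distance: 1
Can detect 0 errors, correct 0 errors

1


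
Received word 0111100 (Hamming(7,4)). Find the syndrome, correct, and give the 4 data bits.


Syndrome = 0: no error detected

Data: 1100 (no errors)


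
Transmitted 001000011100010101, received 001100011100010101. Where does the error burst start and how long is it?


XOR: 000100000000000000

Burst at position 3, length 1


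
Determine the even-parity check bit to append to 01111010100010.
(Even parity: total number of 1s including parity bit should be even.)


Number of 1s in data: 7
Parity bit: 1

1


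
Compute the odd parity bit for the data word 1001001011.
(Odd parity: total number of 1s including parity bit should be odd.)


Number of 1s in data: 5
Parity bit: 0

0


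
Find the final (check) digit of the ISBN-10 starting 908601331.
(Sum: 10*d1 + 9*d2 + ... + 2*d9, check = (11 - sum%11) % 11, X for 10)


Weighted sum: 224
224 mod 11 = 4

Check digit: 7


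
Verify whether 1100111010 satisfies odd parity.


Number of 1s: 6

No, parity error (6 ones)


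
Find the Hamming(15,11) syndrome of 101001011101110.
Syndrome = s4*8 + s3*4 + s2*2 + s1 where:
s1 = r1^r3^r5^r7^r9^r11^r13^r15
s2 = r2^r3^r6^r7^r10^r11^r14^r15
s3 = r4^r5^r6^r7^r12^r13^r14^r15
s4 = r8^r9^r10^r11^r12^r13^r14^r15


s1=0, s2=0, s3=0, s4=0

Syndrome = 0 (no error)


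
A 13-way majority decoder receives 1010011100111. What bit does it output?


Ones: 8 out of 13
Threshold: 7

1 (8/13 voted 1)


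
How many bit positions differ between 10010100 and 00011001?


XOR: 10001101
Count of 1s: 4

4


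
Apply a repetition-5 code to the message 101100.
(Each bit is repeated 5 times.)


Each bit -> 5 copies

111110000011111111110000000000


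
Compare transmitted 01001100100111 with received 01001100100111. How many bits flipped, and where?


XOR: 00000000000000

0 errors (received matches sent)


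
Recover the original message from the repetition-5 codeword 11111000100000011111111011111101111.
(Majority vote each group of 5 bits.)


Groups: 11111, 00010, 00000, 11111, 11101, 11111, 01111
Majority votes: 1001111

1001111


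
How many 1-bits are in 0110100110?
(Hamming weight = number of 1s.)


Counting 1s in 0110100110

5


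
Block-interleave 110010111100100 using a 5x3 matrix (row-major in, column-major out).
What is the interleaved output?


Matrix:
  110
  010
  111
  100
  100
Read columns: 101111110000100

101111110000100


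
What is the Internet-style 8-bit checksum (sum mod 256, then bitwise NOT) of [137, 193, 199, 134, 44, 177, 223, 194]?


Sum = 1301 mod 256 = 21
Complement = 234

234


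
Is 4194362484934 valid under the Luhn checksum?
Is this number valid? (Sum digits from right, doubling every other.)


Luhn sum = 74
74 mod 10 = 4

Invalid (Luhn sum mod 10 = 4)


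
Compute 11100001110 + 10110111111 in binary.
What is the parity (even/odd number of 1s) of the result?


11100001110 = 1806
10110111111 = 1471
Sum = 3277 = 110011001101
1s count = 7

odd parity (7 ones in 110011001101)


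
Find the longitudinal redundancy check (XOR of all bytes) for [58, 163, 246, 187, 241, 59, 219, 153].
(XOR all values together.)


XOR chain: 58 ^ 163 ^ 246 ^ 187 ^ 241 ^ 59 ^ 219 ^ 153 = 92

92


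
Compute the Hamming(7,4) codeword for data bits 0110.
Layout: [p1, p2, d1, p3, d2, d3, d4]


Parity bits: p1=1, p2=1, p3=0

1100110


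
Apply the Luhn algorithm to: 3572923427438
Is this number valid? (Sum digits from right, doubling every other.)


Luhn sum = 64
64 mod 10 = 4

Invalid (Luhn sum mod 10 = 4)


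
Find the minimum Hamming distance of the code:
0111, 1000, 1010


Comparing all pairs, minimum distance: 1
Can detect 0 errors, correct 0 errors

1


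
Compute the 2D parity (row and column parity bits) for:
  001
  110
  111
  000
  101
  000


Row parities: 101000
Column parities: 101

Row P: 101000, Col P: 101, Corner: 0


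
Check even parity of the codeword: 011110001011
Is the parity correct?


Number of 1s: 7

No, parity error (7 ones)


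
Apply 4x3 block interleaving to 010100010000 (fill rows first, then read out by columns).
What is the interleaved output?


Matrix:
  010
  100
  010
  000
Read columns: 010010100000

010010100000


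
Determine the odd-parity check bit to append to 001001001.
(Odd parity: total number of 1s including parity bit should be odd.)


Number of 1s in data: 3
Parity bit: 0

0


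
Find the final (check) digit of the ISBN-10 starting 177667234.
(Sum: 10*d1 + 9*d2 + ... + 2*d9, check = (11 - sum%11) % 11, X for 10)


Weighted sum: 267
267 mod 11 = 3

Check digit: 8


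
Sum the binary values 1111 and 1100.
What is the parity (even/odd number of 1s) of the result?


1111 = 15
1100 = 12
Sum = 27 = 11011
1s count = 4

even parity (4 ones in 11011)


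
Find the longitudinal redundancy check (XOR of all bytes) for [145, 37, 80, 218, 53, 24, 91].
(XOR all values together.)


XOR chain: 145 ^ 37 ^ 80 ^ 218 ^ 53 ^ 24 ^ 91 = 72

72


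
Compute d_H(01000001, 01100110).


XOR: 00100111
Count of 1s: 4

4


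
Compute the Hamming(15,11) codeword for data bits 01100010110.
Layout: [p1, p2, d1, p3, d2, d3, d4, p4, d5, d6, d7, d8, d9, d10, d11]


Parity bits: p1=1, p2=1, p3=0, p4=1

110011010010110


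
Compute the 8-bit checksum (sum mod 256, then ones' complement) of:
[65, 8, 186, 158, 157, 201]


Sum = 775 mod 256 = 7
Complement = 248

248


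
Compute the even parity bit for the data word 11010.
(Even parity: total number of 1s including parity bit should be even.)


Number of 1s in data: 3
Parity bit: 1

1


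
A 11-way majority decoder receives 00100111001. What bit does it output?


Ones: 5 out of 11
Threshold: 6

0 (5/11 voted 1)


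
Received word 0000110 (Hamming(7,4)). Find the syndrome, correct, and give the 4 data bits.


Syndrome = 3: error at position 3

Data: 1110 (corrected bit 3)


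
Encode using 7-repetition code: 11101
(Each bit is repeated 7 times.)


Each bit -> 7 copies

11111111111111111111100000001111111


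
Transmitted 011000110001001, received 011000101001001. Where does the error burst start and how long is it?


XOR: 000000011000000

Burst at position 7, length 2


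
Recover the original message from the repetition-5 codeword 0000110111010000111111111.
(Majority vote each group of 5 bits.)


Groups: 00001, 10111, 01000, 01111, 11111
Majority votes: 01011

01011


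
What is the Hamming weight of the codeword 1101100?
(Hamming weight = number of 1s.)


Counting 1s in 1101100

4


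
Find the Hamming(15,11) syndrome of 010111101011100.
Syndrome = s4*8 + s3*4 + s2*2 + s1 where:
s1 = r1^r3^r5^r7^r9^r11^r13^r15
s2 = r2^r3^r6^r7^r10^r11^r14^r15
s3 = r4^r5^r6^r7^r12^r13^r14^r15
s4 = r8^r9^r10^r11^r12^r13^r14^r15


s1=1, s2=0, s3=0, s4=0

Syndrome = 1 (error at position 1)


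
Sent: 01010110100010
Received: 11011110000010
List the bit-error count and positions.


XOR: 10001000100000

3 error(s) at position(s): 0, 4, 8


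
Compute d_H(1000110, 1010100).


XOR: 0010010
Count of 1s: 2

2


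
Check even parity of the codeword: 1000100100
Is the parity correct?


Number of 1s: 3

No, parity error (3 ones)


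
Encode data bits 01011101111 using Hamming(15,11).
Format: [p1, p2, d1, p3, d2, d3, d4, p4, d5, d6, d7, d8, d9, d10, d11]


Parity bits: p1=1, p2=0, p3=0, p4=0

100010101101111


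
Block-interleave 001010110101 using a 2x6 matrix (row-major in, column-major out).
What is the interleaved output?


Matrix:
  001010
  110101
Read columns: 010110011001

010110011001


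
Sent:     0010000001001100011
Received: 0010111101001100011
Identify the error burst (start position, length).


XOR: 0000111100000000000

Burst at position 4, length 4


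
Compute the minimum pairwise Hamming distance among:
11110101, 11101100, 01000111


Comparing all pairs, minimum distance: 3
Can detect 2 errors, correct 1 errors

3


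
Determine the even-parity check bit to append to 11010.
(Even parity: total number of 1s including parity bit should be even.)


Number of 1s in data: 3
Parity bit: 1

1


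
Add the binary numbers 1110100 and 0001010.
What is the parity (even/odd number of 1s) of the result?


1110100 = 116
0001010 = 10
Sum = 126 = 1111110
1s count = 6

even parity (6 ones in 1111110)


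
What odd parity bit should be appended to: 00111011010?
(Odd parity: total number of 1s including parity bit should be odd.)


Number of 1s in data: 6
Parity bit: 1

1


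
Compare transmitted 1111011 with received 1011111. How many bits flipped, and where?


XOR: 0100100

2 error(s) at position(s): 1, 4


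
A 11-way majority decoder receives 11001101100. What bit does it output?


Ones: 6 out of 11
Threshold: 6

1 (6/11 voted 1)


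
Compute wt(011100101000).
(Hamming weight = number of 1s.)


Counting 1s in 011100101000

5


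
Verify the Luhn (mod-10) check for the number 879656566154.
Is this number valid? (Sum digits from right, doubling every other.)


Luhn sum = 52
52 mod 10 = 2

Invalid (Luhn sum mod 10 = 2)


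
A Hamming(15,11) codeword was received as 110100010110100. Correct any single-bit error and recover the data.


Syndrome = 3: error at position 3

Data: 10000110100 (corrected bit 3)


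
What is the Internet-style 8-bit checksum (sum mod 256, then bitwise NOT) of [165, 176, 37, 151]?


Sum = 529 mod 256 = 17
Complement = 238

238


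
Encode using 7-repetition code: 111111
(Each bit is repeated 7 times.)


Each bit -> 7 copies

111111111111111111111111111111111111111111


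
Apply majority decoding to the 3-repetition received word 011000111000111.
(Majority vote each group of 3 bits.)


Groups: 011, 000, 111, 000, 111
Majority votes: 10101

10101


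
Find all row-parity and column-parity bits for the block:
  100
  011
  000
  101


Row parities: 1000
Column parities: 010

Row P: 1000, Col P: 010, Corner: 1


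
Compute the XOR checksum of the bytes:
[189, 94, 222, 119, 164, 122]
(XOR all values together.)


XOR chain: 189 ^ 94 ^ 222 ^ 119 ^ 164 ^ 122 = 148

148


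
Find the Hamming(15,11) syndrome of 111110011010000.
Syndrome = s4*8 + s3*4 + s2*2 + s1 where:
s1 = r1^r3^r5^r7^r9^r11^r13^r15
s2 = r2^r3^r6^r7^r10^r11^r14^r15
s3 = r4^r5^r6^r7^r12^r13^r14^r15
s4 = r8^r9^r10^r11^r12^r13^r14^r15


s1=1, s2=1, s3=0, s4=1

Syndrome = 11 (error at position 11)


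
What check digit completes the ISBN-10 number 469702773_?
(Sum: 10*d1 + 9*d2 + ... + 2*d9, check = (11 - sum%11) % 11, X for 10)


Weighted sum: 280
280 mod 11 = 5

Check digit: 6


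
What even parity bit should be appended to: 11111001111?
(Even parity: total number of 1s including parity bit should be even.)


Number of 1s in data: 9
Parity bit: 1

1


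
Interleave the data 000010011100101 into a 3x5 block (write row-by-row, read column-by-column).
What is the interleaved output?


Matrix:
  00001
  00111
  00101
Read columns: 000000011010111

000000011010111


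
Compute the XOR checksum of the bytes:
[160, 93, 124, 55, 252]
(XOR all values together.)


XOR chain: 160 ^ 93 ^ 124 ^ 55 ^ 252 = 74

74


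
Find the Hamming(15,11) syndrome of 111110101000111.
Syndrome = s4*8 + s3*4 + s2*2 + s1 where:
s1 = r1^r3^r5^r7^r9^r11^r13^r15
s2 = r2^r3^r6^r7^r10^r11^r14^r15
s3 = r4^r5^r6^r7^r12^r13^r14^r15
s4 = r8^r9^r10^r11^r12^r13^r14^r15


s1=1, s2=1, s3=0, s4=0

Syndrome = 3 (error at position 3)


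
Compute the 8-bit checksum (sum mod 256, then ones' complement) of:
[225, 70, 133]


Sum = 428 mod 256 = 172
Complement = 83

83


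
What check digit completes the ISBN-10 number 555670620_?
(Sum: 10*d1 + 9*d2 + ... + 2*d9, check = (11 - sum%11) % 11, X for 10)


Weighted sum: 249
249 mod 11 = 7

Check digit: 4


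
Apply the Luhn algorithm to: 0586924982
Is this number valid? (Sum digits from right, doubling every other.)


Luhn sum = 55
55 mod 10 = 5

Invalid (Luhn sum mod 10 = 5)


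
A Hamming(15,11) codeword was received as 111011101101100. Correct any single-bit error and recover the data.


Syndrome = 6: error at position 6

Data: 11011101100 (corrected bit 6)


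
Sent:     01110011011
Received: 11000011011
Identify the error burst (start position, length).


XOR: 10110000000

Burst at position 0, length 4


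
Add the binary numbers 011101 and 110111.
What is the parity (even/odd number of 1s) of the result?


011101 = 29
110111 = 55
Sum = 84 = 1010100
1s count = 3

odd parity (3 ones in 1010100)


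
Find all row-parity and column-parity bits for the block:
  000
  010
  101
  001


Row parities: 0101
Column parities: 110

Row P: 0101, Col P: 110, Corner: 0


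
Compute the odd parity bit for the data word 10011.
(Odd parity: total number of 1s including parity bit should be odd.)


Number of 1s in data: 3
Parity bit: 0

0


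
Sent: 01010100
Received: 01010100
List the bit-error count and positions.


XOR: 00000000

0 errors (received matches sent)


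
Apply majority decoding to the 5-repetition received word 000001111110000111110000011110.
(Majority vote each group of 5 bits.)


Groups: 00000, 11111, 10000, 11111, 00000, 11110
Majority votes: 010101

010101


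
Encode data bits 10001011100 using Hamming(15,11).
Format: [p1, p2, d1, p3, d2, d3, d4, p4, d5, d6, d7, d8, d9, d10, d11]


Parity bits: p1=0, p2=0, p3=0, p4=0

001000001011100


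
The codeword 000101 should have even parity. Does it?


Number of 1s: 2

Yes, parity is correct (2 ones)


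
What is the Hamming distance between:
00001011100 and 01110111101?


XOR: 01111100001
Count of 1s: 6

6


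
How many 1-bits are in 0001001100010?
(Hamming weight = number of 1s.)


Counting 1s in 0001001100010

4


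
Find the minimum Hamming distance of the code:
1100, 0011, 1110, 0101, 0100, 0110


Comparing all pairs, minimum distance: 1
Can detect 0 errors, correct 0 errors

1


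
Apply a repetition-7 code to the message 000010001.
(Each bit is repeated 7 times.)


Each bit -> 7 copies

000000000000000000000000000011111110000000000000000000001111111


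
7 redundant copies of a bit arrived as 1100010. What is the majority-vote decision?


Ones: 3 out of 7
Threshold: 4

0 (3/7 voted 1)


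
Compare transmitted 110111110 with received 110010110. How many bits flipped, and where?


XOR: 000101000

2 error(s) at position(s): 3, 5


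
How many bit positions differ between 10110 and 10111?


XOR: 00001
Count of 1s: 1

1


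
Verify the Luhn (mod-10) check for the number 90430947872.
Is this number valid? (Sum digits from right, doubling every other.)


Luhn sum = 52
52 mod 10 = 2

Invalid (Luhn sum mod 10 = 2)


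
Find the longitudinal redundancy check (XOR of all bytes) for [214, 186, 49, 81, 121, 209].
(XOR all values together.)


XOR chain: 214 ^ 186 ^ 49 ^ 81 ^ 121 ^ 209 = 164

164


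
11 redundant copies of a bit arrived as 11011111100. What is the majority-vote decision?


Ones: 8 out of 11
Threshold: 6

1 (8/11 voted 1)


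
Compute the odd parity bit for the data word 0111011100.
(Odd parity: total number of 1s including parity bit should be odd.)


Number of 1s in data: 6
Parity bit: 1

1


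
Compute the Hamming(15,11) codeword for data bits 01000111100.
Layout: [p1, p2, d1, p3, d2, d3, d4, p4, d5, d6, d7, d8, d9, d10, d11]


Parity bits: p1=1, p2=0, p3=1, p4=0

100110000111100


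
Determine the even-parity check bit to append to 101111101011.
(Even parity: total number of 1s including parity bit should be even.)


Number of 1s in data: 9
Parity bit: 1

1


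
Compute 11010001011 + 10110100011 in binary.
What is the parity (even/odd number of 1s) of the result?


11010001011 = 1675
10110100011 = 1443
Sum = 3118 = 110000101110
1s count = 6

even parity (6 ones in 110000101110)


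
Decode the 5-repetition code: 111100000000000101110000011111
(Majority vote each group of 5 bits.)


Groups: 11110, 00000, 00000, 10111, 00000, 11111
Majority votes: 100101

100101


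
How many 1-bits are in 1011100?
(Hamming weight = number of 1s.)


Counting 1s in 1011100

4


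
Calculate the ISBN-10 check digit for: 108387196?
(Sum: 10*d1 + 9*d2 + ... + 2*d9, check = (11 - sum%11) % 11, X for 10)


Weighted sum: 221
221 mod 11 = 1

Check digit: X


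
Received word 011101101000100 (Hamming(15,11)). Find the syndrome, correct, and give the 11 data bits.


Syndrome = 0: no error detected

Data: 10111000100 (no errors)


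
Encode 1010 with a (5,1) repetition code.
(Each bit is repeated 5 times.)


Each bit -> 5 copies

11111000001111100000


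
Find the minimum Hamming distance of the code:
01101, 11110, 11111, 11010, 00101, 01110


Comparing all pairs, minimum distance: 1
Can detect 0 errors, correct 0 errors

1


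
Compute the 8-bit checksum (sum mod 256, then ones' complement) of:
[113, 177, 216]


Sum = 506 mod 256 = 250
Complement = 5

5


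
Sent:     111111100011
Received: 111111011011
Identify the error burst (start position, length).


XOR: 000000111000

Burst at position 6, length 3


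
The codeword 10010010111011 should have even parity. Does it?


Number of 1s: 8

Yes, parity is correct (8 ones)


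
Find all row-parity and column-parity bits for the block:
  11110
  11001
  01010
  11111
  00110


Row parities: 01010
Column parities: 10100

Row P: 01010, Col P: 10100, Corner: 0


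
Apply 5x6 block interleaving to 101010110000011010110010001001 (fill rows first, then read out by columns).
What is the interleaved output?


Matrix:
  101010
  110000
  011010
  110010
  001001
Read columns: 110100111010101000001011000001

110100111010101000001011000001


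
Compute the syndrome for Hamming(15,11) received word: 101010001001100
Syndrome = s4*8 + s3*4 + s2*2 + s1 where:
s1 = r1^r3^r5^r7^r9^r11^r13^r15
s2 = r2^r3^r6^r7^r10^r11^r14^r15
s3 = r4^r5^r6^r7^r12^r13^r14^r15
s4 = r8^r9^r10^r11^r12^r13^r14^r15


s1=1, s2=1, s3=1, s4=1

Syndrome = 15 (error at position 15)


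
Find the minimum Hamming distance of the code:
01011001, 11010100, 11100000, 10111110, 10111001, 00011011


Comparing all pairs, minimum distance: 2
Can detect 1 errors, correct 0 errors

2


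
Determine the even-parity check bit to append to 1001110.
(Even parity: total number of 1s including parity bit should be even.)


Number of 1s in data: 4
Parity bit: 0

0


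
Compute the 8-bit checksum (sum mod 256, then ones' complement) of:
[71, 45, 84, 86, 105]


Sum = 391 mod 256 = 135
Complement = 120

120


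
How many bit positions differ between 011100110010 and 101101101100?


XOR: 110001011110
Count of 1s: 7

7


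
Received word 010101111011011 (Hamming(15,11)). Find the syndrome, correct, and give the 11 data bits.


Syndrome = 0: no error detected

Data: 00111011011 (no errors)


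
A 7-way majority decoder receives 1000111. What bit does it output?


Ones: 4 out of 7
Threshold: 4

1 (4/7 voted 1)


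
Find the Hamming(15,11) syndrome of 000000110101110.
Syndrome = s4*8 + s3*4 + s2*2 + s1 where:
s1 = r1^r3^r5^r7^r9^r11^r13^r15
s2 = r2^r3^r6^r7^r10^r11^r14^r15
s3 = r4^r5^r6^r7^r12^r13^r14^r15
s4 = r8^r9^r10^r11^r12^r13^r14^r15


s1=0, s2=1, s3=0, s4=1

Syndrome = 10 (error at position 10)


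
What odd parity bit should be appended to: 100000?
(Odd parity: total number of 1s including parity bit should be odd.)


Number of 1s in data: 1
Parity bit: 0

0


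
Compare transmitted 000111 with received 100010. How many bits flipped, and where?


XOR: 100101

3 error(s) at position(s): 0, 3, 5


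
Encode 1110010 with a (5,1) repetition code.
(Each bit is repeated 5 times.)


Each bit -> 5 copies

11111111111111100000000001111100000


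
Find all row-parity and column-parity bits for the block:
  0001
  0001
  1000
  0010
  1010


Row parities: 11110
Column parities: 0000

Row P: 11110, Col P: 0000, Corner: 0


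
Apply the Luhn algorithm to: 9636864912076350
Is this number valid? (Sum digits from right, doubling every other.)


Luhn sum = 75
75 mod 10 = 5

Invalid (Luhn sum mod 10 = 5)


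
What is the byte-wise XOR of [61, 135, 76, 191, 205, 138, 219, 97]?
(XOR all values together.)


XOR chain: 61 ^ 135 ^ 76 ^ 191 ^ 205 ^ 138 ^ 219 ^ 97 = 180

180


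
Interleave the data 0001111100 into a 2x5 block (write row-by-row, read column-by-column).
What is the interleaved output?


Matrix:
  00011
  11100
Read columns: 0101011010

0101011010


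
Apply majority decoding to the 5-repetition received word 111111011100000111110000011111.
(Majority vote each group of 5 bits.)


Groups: 11111, 10111, 00000, 11111, 00000, 11111
Majority votes: 110101

110101


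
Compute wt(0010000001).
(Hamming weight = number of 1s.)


Counting 1s in 0010000001

2


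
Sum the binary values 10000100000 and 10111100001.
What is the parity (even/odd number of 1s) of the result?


10000100000 = 1056
10111100001 = 1505
Sum = 2561 = 101000000001
1s count = 3

odd parity (3 ones in 101000000001)


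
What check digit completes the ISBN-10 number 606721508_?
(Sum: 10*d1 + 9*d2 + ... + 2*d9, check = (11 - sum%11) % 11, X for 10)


Weighted sum: 210
210 mod 11 = 1

Check digit: X


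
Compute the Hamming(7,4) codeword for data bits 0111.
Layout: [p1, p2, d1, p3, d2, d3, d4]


Parity bits: p1=0, p2=0, p3=1

0001111


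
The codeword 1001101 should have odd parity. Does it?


Number of 1s: 4

No, parity error (4 ones)


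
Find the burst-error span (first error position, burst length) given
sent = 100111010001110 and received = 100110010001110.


XOR: 000001000000000

Burst at position 5, length 1


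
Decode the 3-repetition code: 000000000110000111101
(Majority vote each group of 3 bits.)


Groups: 000, 000, 000, 110, 000, 111, 101
Majority votes: 0001011

0001011


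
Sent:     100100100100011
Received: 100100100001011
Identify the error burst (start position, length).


XOR: 000000000101000

Burst at position 9, length 3


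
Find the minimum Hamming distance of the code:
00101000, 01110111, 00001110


Comparing all pairs, minimum distance: 3
Can detect 2 errors, correct 1 errors

3


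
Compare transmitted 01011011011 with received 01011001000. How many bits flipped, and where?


XOR: 00000010011

3 error(s) at position(s): 6, 9, 10


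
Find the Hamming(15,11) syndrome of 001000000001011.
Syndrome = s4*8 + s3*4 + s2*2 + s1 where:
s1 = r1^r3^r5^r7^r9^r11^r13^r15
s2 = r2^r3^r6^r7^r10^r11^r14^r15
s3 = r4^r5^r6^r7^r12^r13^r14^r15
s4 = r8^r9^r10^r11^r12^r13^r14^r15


s1=0, s2=1, s3=1, s4=1

Syndrome = 14 (error at position 14)


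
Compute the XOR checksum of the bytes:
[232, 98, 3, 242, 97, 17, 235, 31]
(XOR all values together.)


XOR chain: 232 ^ 98 ^ 3 ^ 242 ^ 97 ^ 17 ^ 235 ^ 31 = 255

255


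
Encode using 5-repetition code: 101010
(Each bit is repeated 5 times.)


Each bit -> 5 copies

111110000011111000001111100000


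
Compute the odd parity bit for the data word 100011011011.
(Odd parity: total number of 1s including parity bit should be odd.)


Number of 1s in data: 7
Parity bit: 0

0


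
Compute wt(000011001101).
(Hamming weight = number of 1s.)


Counting 1s in 000011001101

5


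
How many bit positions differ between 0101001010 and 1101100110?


XOR: 1000101100
Count of 1s: 4

4


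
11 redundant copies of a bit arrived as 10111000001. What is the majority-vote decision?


Ones: 5 out of 11
Threshold: 6

0 (5/11 voted 1)


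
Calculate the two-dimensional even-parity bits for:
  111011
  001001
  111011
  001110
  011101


Row parities: 10110
Column parities: 011010

Row P: 10110, Col P: 011010, Corner: 1


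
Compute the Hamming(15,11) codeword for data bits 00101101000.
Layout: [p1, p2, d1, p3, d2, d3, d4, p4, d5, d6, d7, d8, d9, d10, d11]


Parity bits: p1=1, p2=0, p3=0, p4=1

100001011101000


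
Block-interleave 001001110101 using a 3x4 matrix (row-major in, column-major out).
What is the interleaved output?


Matrix:
  0010
  0111
  0101
Read columns: 000011110011

000011110011


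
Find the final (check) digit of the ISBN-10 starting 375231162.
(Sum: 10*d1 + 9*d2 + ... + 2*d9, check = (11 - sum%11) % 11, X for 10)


Weighted sum: 196
196 mod 11 = 9

Check digit: 2


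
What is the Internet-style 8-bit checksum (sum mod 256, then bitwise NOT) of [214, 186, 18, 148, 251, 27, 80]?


Sum = 924 mod 256 = 156
Complement = 99

99


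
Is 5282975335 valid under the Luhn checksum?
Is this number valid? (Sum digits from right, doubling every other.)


Luhn sum = 43
43 mod 10 = 3

Invalid (Luhn sum mod 10 = 3)


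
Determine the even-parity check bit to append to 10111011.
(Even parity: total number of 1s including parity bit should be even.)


Number of 1s in data: 6
Parity bit: 0

0


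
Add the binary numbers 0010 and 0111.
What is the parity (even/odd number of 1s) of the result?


0010 = 2
0111 = 7
Sum = 9 = 1001
1s count = 2

even parity (2 ones in 1001)


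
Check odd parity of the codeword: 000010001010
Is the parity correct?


Number of 1s: 3

Yes, parity is correct (3 ones)


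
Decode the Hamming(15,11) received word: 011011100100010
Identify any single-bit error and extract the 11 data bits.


Syndrome = 1: error at position 1

Data: 11110100010 (corrected bit 1)


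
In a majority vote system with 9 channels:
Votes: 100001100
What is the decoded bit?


Ones: 3 out of 9
Threshold: 5

0 (3/9 voted 1)


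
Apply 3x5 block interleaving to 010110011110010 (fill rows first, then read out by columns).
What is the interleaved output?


Matrix:
  01011
  00111
  10010
Read columns: 001100010111110

001100010111110


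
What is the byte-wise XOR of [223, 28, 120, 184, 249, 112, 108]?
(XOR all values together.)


XOR chain: 223 ^ 28 ^ 120 ^ 184 ^ 249 ^ 112 ^ 108 = 230

230


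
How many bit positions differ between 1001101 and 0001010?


XOR: 1000111
Count of 1s: 4

4


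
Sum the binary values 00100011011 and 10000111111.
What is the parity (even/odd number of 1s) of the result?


00100011011 = 283
10000111111 = 1087
Sum = 1370 = 10101011010
1s count = 6

even parity (6 ones in 10101011010)


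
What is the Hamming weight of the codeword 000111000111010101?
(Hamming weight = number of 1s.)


Counting 1s in 000111000111010101

9


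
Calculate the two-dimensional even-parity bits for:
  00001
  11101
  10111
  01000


Row parities: 1001
Column parities: 00011

Row P: 1001, Col P: 00011, Corner: 0


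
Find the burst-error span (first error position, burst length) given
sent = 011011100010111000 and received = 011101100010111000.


XOR: 000110000000000000

Burst at position 3, length 2


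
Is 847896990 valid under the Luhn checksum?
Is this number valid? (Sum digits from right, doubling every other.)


Luhn sum = 60
60 mod 10 = 0

Valid (Luhn sum mod 10 = 0)


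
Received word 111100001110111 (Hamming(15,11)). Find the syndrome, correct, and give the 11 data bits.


Syndrome = 0: no error detected

Data: 10001110111 (no errors)


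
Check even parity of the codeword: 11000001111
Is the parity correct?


Number of 1s: 6

Yes, parity is correct (6 ones)


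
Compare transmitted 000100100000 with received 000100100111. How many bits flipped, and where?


XOR: 000000000111

3 error(s) at position(s): 9, 10, 11


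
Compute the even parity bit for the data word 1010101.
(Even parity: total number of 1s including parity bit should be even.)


Number of 1s in data: 4
Parity bit: 0

0


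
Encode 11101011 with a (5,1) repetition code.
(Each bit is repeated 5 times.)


Each bit -> 5 copies

1111111111111110000011111000001111111111


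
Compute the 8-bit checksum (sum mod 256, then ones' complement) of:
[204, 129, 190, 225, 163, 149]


Sum = 1060 mod 256 = 36
Complement = 219

219


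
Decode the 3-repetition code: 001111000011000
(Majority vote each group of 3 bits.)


Groups: 001, 111, 000, 011, 000
Majority votes: 01010

01010


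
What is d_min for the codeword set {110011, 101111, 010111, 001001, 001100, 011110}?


Comparing all pairs, minimum distance: 2
Can detect 1 errors, correct 0 errors

2


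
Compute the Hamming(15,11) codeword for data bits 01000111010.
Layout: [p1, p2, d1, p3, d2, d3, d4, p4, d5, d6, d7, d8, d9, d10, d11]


Parity bits: p1=0, p2=1, p3=1, p4=0

010110000111010


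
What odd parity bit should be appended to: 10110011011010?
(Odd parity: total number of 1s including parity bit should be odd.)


Number of 1s in data: 8
Parity bit: 1

1


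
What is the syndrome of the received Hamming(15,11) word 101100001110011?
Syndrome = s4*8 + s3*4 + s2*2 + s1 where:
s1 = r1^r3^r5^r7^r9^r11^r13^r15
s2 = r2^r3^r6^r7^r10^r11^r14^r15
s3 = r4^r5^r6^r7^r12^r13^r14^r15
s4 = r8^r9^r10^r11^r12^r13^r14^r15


s1=1, s2=1, s3=1, s4=1

Syndrome = 15 (error at position 15)


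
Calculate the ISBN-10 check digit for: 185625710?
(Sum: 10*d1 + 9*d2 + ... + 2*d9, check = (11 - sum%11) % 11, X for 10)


Weighted sum: 232
232 mod 11 = 1

Check digit: X


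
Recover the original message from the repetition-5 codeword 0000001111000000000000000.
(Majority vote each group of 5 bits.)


Groups: 00000, 01111, 00000, 00000, 00000
Majority votes: 01000

01000


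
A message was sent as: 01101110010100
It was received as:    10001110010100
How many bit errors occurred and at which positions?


XOR: 11100000000000

3 error(s) at position(s): 0, 1, 2


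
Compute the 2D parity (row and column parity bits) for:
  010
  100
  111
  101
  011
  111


Row parities: 111001
Column parities: 000

Row P: 111001, Col P: 000, Corner: 0


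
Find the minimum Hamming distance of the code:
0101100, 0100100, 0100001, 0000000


Comparing all pairs, minimum distance: 1
Can detect 0 errors, correct 0 errors

1


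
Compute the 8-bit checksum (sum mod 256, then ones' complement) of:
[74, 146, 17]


Sum = 237 mod 256 = 237
Complement = 18

18


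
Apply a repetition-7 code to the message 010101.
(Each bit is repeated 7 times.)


Each bit -> 7 copies

000000011111110000000111111100000001111111


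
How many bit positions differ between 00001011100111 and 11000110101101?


XOR: 11001101001010
Count of 1s: 7

7


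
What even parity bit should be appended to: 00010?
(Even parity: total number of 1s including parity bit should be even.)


Number of 1s in data: 1
Parity bit: 1

1


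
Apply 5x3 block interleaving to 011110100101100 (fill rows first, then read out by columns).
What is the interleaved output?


Matrix:
  011
  110
  100
  101
  100
Read columns: 011111100010010

011111100010010


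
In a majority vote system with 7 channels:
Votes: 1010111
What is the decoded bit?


Ones: 5 out of 7
Threshold: 4

1 (5/7 voted 1)


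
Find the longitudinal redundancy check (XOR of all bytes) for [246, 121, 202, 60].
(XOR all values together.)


XOR chain: 246 ^ 121 ^ 202 ^ 60 = 121

121


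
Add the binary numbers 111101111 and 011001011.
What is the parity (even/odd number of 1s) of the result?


111101111 = 495
011001011 = 203
Sum = 698 = 1010111010
1s count = 6

even parity (6 ones in 1010111010)


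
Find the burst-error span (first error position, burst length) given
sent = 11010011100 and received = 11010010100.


XOR: 00000001000

Burst at position 7, length 1


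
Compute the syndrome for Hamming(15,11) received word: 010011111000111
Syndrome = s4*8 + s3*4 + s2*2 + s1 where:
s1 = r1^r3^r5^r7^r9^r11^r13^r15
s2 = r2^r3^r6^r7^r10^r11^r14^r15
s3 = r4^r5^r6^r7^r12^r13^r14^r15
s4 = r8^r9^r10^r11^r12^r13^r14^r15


s1=1, s2=1, s3=0, s4=1

Syndrome = 11 (error at position 11)


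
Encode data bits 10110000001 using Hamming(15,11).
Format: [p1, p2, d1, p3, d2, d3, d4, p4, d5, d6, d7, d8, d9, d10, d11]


Parity bits: p1=1, p2=0, p3=1, p4=1

101101110000001


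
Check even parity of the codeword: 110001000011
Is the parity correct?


Number of 1s: 5

No, parity error (5 ones)


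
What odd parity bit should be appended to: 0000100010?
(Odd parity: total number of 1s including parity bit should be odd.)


Number of 1s in data: 2
Parity bit: 1

1


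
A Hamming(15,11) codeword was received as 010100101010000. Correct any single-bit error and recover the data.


Syndrome = 3: error at position 3

Data: 10011010000 (corrected bit 3)


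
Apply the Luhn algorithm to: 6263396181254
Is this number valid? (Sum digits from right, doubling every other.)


Luhn sum = 59
59 mod 10 = 9

Invalid (Luhn sum mod 10 = 9)


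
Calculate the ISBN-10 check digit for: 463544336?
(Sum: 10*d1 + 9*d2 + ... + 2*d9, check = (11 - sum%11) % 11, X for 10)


Weighted sum: 230
230 mod 11 = 10

Check digit: 1


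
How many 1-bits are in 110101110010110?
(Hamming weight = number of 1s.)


Counting 1s in 110101110010110

9


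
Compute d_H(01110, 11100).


XOR: 10010
Count of 1s: 2

2


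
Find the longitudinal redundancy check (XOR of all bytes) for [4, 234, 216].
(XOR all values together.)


XOR chain: 4 ^ 234 ^ 216 = 54

54


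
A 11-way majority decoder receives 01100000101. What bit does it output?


Ones: 4 out of 11
Threshold: 6

0 (4/11 voted 1)


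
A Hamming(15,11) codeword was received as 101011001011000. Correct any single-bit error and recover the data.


Syndrome = 15: error at position 15

Data: 11101011001 (corrected bit 15)


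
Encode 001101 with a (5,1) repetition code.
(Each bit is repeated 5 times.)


Each bit -> 5 copies

000000000011111111110000011111


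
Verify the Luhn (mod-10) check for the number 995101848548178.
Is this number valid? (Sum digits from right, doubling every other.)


Luhn sum = 77
77 mod 10 = 7

Invalid (Luhn sum mod 10 = 7)


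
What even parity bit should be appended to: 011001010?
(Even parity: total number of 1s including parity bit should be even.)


Number of 1s in data: 4
Parity bit: 0

0


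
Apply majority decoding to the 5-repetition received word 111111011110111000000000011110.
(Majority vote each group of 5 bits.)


Groups: 11111, 10111, 10111, 00000, 00000, 11110
Majority votes: 111001

111001


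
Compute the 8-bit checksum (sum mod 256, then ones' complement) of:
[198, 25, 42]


Sum = 265 mod 256 = 9
Complement = 246

246


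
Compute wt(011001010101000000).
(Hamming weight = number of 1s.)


Counting 1s in 011001010101000000

6


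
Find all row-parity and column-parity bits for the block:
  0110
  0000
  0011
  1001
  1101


Row parities: 00001
Column parities: 0001

Row P: 00001, Col P: 0001, Corner: 1


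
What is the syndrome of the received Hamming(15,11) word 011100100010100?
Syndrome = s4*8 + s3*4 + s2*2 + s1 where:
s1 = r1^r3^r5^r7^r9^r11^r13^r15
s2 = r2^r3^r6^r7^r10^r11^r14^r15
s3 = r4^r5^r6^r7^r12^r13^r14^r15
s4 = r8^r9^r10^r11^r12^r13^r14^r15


s1=0, s2=0, s3=1, s4=0

Syndrome = 4 (error at position 4)


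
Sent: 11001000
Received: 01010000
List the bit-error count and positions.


XOR: 10011000

3 error(s) at position(s): 0, 3, 4


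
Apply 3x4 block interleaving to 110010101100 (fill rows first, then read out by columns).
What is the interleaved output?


Matrix:
  1100
  1010
  1100
Read columns: 111101010000

111101010000


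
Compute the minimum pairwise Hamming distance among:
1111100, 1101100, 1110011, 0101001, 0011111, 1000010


Comparing all pairs, minimum distance: 1
Can detect 0 errors, correct 0 errors

1
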